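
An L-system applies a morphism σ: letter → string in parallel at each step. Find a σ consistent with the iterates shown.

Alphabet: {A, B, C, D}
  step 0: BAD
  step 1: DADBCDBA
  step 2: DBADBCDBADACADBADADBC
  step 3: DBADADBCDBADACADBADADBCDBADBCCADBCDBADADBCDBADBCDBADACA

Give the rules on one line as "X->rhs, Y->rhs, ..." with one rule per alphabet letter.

A->DBC, B->DA, C->CA, D->DBA

  step 2 ⇒ step 3: DBADBCDBADACADBADADBC ⇒ DBA·DA·DBC·DBA·DA·CA·DBA·DA·DBC·DBA·DBC·CA·DBC·DBA·DA·DBC·DBA·DBC·DBA·DA·CA
    A ↦ DBC
    B ↦ DA
    C ↦ CA
    D ↦ DBA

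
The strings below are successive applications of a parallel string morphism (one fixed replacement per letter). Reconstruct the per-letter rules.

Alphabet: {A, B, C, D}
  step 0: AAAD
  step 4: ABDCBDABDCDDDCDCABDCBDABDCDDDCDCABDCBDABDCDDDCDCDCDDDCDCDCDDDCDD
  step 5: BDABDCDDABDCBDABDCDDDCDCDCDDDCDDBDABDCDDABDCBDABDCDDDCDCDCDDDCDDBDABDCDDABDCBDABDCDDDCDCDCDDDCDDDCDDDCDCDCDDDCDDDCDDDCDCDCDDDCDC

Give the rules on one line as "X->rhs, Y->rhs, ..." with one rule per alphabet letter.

  step 4 ⇒ step 5: ABDCBDABDCDDDCDCABDCBDABDCDDDCDCABDCBDABDCDDDCDCDCDDDCDCDCDDDCDD ⇒ BD·AB·DC·DD·AB·DC·BD·AB·DC·DD·DC·DC·DC·DD·DC·DD·BD·AB·DC·DD·AB·DC·BD·AB·DC·DD·DC·DC·DC·DD·DC·DD·BD·AB·DC·DD·AB·DC·BD·AB·DC·DD·DC·DC·DC·DD·DC·DD·DC·DD·DC·DC·DC·DD·DC·DD·DC·DD·DC·DC·DC·DD·DC·DC
    A ↦ BD
    B ↦ AB
    C ↦ DD
    D ↦ DC

A->BD, B->AB, C->DD, D->DC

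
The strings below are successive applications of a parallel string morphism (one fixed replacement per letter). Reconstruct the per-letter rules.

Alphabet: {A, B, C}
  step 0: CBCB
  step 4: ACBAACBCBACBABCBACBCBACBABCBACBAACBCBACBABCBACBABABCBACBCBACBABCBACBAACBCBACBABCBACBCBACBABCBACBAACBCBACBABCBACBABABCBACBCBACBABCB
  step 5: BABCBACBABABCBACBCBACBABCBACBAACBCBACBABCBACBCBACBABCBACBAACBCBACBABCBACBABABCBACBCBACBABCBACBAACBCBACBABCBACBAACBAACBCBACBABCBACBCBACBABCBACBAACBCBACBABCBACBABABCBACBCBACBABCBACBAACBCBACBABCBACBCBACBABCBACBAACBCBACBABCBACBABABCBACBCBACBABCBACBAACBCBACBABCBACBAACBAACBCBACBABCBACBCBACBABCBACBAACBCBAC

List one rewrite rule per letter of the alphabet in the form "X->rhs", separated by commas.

A->BA, B->AC, C->BCB

  step 4 ⇒ step 5: ACBAACBCBACBABCBACBCBACBABCBACBAACBCBACBABCBACBABABCBACBCBACBABCBACBAACBCBACBABCBACBCBACBABCBACBAACBCBACBABCBACBABABCBACBCBACBABCB ⇒ BA·BCB·AC·BA·BA·BCB·AC·BCB·AC·BA·BCB·AC·BA·AC·BCB·AC·BA·BCB·AC·BCB·AC·BA·BCB·AC·BA·AC·BCB·AC·BA·BCB·AC·BA·BA·BCB·AC·BCB·AC·BA·BCB·AC·BA·AC·BCB·AC·BA·BCB·AC·BA·AC·BA·AC·BCB·AC·BA·BCB·AC·BCB·AC·BA·BCB·AC·BA·AC·BCB·AC·BA·BCB·AC·BA·BA·BCB·AC·BCB·AC·BA·BCB·AC·BA·AC·BCB·AC·BA·BCB·AC·BCB·AC·BA·BCB·AC·BA·AC·BCB·AC·BA·BCB·AC·BA·BA·BCB·AC·BCB·AC·BA·BCB·AC·BA·AC·BCB·AC·BA·BCB·AC·BA·AC·BA·AC·BCB·AC·BA·BCB·AC·BCB·AC·BA·BCB·AC·BA·AC·BCB·AC
    A ↦ BA
    B ↦ AC
    C ↦ BCB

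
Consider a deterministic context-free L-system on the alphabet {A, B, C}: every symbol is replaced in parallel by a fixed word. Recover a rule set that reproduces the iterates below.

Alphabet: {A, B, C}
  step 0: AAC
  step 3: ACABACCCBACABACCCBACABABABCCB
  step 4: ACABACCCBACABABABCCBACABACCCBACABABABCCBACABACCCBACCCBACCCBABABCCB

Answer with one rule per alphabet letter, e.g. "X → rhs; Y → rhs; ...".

  step 3 ⇒ step 4: ACABACCCBACABACCCBACABABABCCB ⇒ AC·AB·AC·CCB·AC·AB·AB·AB·CCB·AC·AB·AC·CCB·AC·AB·AB·AB·CCB·AC·AB·AC·CCB·AC·CCB·AC·CCB·AB·AB·CCB
    A ↦ AC
    B ↦ CCB
    C ↦ AB

A->AC, B->CCB, C->AB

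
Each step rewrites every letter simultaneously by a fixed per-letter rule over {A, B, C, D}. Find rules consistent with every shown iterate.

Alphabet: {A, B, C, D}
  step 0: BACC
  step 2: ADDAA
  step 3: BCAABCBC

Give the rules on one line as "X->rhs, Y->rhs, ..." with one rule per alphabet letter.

A->BC, B->D, C->D, D->A

  step 2 ⇒ step 3: ADDAA ⇒ BC·A·A·BC·BC
    A ↦ BC
    D ↦ A
    B ↦ D  (constrained at step 0)
    C ↦ D  (constrained at step 0)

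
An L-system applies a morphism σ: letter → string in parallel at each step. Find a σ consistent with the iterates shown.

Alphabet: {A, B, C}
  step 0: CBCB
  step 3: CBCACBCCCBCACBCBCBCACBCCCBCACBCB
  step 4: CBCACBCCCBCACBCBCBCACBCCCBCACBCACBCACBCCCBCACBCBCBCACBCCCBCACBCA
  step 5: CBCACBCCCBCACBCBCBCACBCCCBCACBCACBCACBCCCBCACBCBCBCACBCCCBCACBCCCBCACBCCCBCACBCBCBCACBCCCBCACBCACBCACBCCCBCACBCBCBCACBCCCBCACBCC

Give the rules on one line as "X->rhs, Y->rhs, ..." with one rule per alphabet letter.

  step 4 ⇒ step 5: CBCACBCCCBCACBCBCBCACBCCCBCACBCACBCACBCCCBCACBCBCBCACBCCCBCACBCA ⇒ CB·CA·CB·CC·CB·CA·CB·CB·CB·CA·CB·CC·CB·CA·CB·CA·CB·CA·CB·CC·CB·CA·CB·CB·CB·CA·CB·CC·CB·CA·CB·CC·CB·CA·CB·CC·CB·CA·CB·CB·CB·CA·CB·CC·CB·CA·CB·CA·CB·CA·CB·CC·CB·CA·CB·CB·CB·CA·CB·CC·CB·CA·CB·CC
    A ↦ CC
    B ↦ CA
    C ↦ CB

A->CC, B->CA, C->CB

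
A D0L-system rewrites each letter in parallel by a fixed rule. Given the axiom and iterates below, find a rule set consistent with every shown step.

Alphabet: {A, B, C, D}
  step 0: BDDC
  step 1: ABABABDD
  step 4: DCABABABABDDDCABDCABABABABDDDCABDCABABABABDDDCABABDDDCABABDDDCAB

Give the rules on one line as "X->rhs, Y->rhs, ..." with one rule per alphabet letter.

  step 0 ⇒ step 1: BDDC ⇒ AB·AB·AB·DD
    B ↦ AB
    C ↦ DD
    D ↦ AB
    A ↦ DC  (constrained at step 1)

A->DC, B->AB, C->DD, D->AB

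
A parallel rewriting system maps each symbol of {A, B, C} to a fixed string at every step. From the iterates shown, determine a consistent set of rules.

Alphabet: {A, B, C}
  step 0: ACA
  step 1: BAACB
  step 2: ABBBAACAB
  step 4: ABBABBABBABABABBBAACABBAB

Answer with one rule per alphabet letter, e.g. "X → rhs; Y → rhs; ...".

  step 1 ⇒ step 2: BAACB ⇒ AB·B·B·AAC·AB
    A ↦ B
    B ↦ AB
    C ↦ AAC

A->B, B->AB, C->AAC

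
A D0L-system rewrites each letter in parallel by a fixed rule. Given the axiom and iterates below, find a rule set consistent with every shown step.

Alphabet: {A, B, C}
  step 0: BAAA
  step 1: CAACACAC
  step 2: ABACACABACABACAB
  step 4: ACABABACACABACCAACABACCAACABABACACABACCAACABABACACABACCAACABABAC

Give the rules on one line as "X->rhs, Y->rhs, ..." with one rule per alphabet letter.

A->AC, B->CA, C->AB

  step 1 ⇒ step 2: CAACACAC ⇒ AB·AC·AC·AB·AC·AB·AC·AB
    A ↦ AC
    C ↦ AB
  step 0 ⇒ step 1: BAAA ⇒ CA·AC·AC·AC
    B ↦ CA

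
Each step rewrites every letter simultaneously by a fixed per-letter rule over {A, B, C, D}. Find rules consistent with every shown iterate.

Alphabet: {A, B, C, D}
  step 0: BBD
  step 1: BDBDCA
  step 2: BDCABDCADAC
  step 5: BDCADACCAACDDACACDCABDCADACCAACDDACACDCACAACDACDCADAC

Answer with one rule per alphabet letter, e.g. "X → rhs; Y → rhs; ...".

A->AC, B->BD, C->D, D->CA

  step 1 ⇒ step 2: BDBDCA ⇒ BD·CA·BD·CA·D·AC
    A ↦ AC
    B ↦ BD
    C ↦ D
    D ↦ CA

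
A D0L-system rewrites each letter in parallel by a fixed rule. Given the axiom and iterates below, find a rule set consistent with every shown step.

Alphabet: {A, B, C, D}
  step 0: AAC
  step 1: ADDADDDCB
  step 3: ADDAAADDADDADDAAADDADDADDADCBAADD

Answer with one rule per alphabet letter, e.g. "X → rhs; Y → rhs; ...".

  step 0 ⇒ step 1: AAC ⇒ ADD·ADD·DCB
    A ↦ ADD
    C ↦ DCB
    B ↦ A  (constrained at step 1)
    D ↦ A  (constrained at step 1)

A->ADD, B->A, C->DCB, D->A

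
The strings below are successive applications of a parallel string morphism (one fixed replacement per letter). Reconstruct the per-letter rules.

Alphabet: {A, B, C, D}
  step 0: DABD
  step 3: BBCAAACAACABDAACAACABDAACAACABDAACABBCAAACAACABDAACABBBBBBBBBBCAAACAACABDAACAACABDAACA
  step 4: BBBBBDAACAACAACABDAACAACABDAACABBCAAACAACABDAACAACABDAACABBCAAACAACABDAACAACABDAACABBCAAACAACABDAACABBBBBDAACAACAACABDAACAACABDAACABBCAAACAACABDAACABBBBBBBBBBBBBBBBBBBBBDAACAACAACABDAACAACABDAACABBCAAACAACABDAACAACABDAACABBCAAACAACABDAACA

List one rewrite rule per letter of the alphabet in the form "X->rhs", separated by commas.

A->ACA, B->BB, C->BDA, D->CAA

  step 3 ⇒ step 4: BBCAAACAACABDAACAACABDAACAACABDAACABBCAAACAACABDAACABBBBBBBBBBCAAACAACABDAACAACABDAACA ⇒ BB·BB·BDA·ACA·ACA·ACA·BDA·ACA·ACA·BDA·ACA·BB·CAA·ACA·ACA·BDA·ACA·ACA·BDA·ACA·BB·CAA·ACA·ACA·BDA·ACA·ACA·BDA·ACA·BB·CAA·ACA·ACA·BDA·ACA·BB·BB·BDA·ACA·ACA·ACA·BDA·ACA·ACA·BDA·ACA·BB·CAA·ACA·ACA·BDA·ACA·BB·BB·BB·BB·BB·BB·BB·BB·BB·BB·BDA·ACA·ACA·ACA·BDA·ACA·ACA·BDA·ACA·BB·CAA·ACA·ACA·BDA·ACA·ACA·BDA·ACA·BB·CAA·ACA·ACA·BDA·ACA
    A ↦ ACA
    B ↦ BB
    C ↦ BDA
    D ↦ CAA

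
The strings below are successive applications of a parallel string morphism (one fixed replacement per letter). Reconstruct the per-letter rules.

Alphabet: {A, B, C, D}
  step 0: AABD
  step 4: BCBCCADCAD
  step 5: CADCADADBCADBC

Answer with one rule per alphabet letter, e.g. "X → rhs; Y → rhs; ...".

  step 4 ⇒ step 5: BCBCCADCAD ⇒ C·AD·C·AD·AD·B·C·AD·B·C
    A ↦ B
    B ↦ C
    C ↦ AD
    D ↦ C

A->B, B->C, C->AD, D->C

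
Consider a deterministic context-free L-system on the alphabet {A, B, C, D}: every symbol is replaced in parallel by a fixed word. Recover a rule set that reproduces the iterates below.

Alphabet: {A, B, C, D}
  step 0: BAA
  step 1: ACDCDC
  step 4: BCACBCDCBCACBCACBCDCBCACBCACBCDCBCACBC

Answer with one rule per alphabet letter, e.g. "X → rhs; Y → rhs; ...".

A->DC, B->AC, C->BC, D->C

  step 0 ⇒ step 1: BAA ⇒ AC·DC·DC
    A ↦ DC
    B ↦ AC
    C ↦ BC  (constrained at step 1)
    D ↦ C  (constrained at step 1)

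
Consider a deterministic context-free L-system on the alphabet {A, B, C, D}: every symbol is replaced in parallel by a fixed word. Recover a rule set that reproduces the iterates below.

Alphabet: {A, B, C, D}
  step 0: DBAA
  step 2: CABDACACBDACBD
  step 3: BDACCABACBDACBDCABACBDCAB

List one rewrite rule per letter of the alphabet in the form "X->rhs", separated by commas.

  step 2 ⇒ step 3: CABDACACBDACBD ⇒ BD·AC·CA·B·AC·BD·AC·BD·CA·B·AC·BD·CA·B
    A ↦ AC
    B ↦ CA
    C ↦ BD
    D ↦ B

A->AC, B->CA, C->BD, D->B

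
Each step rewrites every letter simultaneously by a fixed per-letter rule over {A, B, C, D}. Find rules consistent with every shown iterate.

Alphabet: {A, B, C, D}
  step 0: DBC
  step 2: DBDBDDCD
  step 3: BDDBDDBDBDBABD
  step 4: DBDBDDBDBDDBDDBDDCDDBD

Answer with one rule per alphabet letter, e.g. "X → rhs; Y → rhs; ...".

A->CD, B->D, C->BA, D->BD

  step 3 ⇒ step 4: BDDBDDBDBDBABD ⇒ D·BD·BD·D·BD·BD·D·BD·D·BD·D·CD·D·BD
    A ↦ CD
    B ↦ D
    D ↦ BD
  step 2 ⇒ step 3: DBDBDDCD ⇒ BD·D·BD·D·BD·BD·BA·BD
    C ↦ BA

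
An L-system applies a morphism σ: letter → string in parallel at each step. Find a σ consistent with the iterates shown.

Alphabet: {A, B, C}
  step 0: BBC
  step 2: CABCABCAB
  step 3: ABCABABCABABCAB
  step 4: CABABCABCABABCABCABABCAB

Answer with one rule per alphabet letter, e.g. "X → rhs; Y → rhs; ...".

A->C, B->AB, C->AB

  step 3 ⇒ step 4: ABCABABCABABCAB ⇒ C·AB·AB·C·AB·C·AB·AB·C·AB·C·AB·AB·C·AB
    A ↦ C
    B ↦ AB
    C ↦ AB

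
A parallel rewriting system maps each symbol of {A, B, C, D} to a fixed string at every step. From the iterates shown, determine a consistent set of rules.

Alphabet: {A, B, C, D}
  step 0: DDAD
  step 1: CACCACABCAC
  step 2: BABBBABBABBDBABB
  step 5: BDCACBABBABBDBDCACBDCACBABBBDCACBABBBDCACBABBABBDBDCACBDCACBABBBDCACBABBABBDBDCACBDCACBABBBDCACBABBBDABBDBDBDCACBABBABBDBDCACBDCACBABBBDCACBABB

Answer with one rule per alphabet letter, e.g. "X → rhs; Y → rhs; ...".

  step 1 ⇒ step 2: CACCACABCAC ⇒ B·AB·B·B·AB·B·AB·BD·B·AB·B
    A ↦ AB
    B ↦ BD
    C ↦ B
  step 0 ⇒ step 1: DDAD ⇒ CAC·CAC·AB·CAC
    D ↦ CAC

A->AB, B->BD, C->B, D->CAC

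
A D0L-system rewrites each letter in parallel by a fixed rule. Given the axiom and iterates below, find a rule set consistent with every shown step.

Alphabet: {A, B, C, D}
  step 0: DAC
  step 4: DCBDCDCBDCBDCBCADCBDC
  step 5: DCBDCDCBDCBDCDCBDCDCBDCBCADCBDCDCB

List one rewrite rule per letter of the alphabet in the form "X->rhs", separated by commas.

A->CA, B->DC, C->B, D->DC

  step 4 ⇒ step 5: DCBDCDCBDCBDCBCADCBDC ⇒ DC·B·DC·DC·B·DC·B·DC·DC·B·DC·DC·B·DC·B·CA·DC·B·DC·DC·B
    A ↦ CA
    B ↦ DC
    C ↦ B
    D ↦ DC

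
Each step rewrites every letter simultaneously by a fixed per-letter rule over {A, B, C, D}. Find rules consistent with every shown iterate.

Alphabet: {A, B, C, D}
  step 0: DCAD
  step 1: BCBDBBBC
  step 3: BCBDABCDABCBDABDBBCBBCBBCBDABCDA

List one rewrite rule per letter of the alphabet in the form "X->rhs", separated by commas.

  step 0 ⇒ step 1: DCAD ⇒ BC·BDB·B·BC
    A ↦ B
    C ↦ BDB
    D ↦ BC
    B ↦ DA  (constrained at step 1)

A->B, B->DA, C->BDB, D->BC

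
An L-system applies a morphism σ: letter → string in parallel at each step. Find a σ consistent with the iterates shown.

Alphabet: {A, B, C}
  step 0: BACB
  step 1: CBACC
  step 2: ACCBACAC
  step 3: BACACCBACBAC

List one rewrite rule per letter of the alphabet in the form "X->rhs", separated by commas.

  step 2 ⇒ step 3: ACCBACAC ⇒ B·AC·AC·C·B·AC·B·AC
    A ↦ B
    B ↦ C
    C ↦ AC

A->B, B->C, C->AC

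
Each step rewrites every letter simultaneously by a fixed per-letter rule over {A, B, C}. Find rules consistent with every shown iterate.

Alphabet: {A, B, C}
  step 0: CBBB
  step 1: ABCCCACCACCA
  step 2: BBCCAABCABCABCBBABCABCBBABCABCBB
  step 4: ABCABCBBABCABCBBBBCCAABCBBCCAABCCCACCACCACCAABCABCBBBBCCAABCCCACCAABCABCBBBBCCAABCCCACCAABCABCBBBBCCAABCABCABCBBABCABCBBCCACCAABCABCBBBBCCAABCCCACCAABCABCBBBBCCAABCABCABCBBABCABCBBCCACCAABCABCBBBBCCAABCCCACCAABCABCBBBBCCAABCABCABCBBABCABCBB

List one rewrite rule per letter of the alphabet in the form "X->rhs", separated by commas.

A->BB, B->CCA, C->ABC

  step 1 ⇒ step 2: ABCCCACCACCA ⇒ BB·CCA·ABC·ABC·ABC·BB·ABC·ABC·BB·ABC·ABC·BB
    A ↦ BB
    B ↦ CCA
    C ↦ ABC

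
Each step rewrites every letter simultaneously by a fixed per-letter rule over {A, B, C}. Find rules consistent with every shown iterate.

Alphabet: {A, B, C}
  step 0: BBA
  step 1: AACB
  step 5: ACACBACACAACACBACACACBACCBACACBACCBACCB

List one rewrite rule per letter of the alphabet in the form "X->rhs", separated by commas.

  step 0 ⇒ step 1: BBA ⇒ A·A·CB
    A ↦ CB
    B ↦ A
    C ↦ AC  (constrained at step 1)

A->CB, B->A, C->AC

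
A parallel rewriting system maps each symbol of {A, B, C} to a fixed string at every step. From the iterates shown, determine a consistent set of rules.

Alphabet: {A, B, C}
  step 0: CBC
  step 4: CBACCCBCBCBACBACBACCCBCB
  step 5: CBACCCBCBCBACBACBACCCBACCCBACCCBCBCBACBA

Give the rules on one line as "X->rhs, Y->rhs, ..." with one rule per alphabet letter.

  step 4 ⇒ step 5: CBACCCBCBCBACBACBACCCBCB ⇒ CB·A·CC·CB·CB·CB·A·CB·A·CB·A·CC·CB·A·CC·CB·A·CC·CB·CB·CB·A·CB·A
    A ↦ CC
    B ↦ A
    C ↦ CB

A->CC, B->A, C->CB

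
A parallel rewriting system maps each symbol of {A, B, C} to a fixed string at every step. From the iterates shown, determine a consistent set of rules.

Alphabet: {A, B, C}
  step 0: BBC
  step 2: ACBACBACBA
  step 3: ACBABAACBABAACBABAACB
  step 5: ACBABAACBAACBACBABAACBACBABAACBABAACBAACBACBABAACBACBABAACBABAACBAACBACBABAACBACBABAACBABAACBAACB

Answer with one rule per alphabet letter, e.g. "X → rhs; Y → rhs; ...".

  step 2 ⇒ step 3: ACBACBACBA ⇒ ACB·AB·A·ACB·AB·A·ACB·AB·A·ACB
    A ↦ ACB
    B ↦ A
    C ↦ AB

A->ACB, B->A, C->AB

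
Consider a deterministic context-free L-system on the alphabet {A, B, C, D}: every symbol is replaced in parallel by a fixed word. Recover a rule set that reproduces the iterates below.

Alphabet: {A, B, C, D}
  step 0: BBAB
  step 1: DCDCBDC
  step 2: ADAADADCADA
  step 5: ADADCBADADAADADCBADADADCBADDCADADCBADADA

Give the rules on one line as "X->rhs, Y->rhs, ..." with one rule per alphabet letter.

  step 1 ⇒ step 2: DCDCBDC ⇒ AD·A·AD·A·DC·AD·A
    B ↦ DC
    C ↦ A
    D ↦ AD
  step 0 ⇒ step 1: BBAB ⇒ DC·DC·B·DC
    A ↦ B

A->B, B->DC, C->A, D->AD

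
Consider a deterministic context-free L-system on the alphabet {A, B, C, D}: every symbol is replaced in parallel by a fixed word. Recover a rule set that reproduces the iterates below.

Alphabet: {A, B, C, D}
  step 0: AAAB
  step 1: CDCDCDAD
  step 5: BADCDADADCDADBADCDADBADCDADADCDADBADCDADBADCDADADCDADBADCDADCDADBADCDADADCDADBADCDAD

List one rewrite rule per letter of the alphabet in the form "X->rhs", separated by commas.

A->CD, B->AD, C->B, D->AD

  step 0 ⇒ step 1: AAAB ⇒ CD·CD·CD·AD
    A ↦ CD
    B ↦ AD
    C ↦ B  (constrained at step 1)
    D ↦ AD  (constrained at step 1)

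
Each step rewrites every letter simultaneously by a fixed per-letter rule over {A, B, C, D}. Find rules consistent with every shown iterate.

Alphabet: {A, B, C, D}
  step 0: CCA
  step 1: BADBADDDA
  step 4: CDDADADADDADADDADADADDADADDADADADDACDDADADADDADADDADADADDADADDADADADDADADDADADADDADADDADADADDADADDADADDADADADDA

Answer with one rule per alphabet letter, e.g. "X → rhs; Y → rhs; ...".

A->DDA, B->C, C->BAD, D->DA

  step 0 ⇒ step 1: CCA ⇒ BAD·BAD·DDA
    A ↦ DDA
    C ↦ BAD
    B ↦ C  (constrained at step 1)
    D ↦ DA  (constrained at step 1)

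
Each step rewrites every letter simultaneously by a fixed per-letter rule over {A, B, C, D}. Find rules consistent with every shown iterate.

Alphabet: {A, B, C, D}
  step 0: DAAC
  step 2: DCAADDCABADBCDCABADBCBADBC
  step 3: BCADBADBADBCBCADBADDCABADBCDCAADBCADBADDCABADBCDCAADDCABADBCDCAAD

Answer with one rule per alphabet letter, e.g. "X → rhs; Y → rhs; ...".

A->BAD, B->DCA, C->AD, D->BC

  step 2 ⇒ step 3: DCAADDCABADBCDCABADBCBADBC ⇒ BC·AD·BAD·BAD·BC·BC·AD·BAD·DCA·BAD·BC·DCA·AD·BC·AD·BAD·DCA·BAD·BC·DCA·AD·DCA·BAD·BC·DCA·AD
    A ↦ BAD
    B ↦ DCA
    C ↦ AD
    D ↦ BC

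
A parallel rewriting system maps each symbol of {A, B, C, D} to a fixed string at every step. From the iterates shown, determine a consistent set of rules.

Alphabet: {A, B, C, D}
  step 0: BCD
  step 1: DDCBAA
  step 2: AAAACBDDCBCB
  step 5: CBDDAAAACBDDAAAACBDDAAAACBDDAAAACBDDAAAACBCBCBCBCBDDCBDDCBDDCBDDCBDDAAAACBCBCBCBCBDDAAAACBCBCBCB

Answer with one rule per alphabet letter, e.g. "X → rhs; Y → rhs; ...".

  step 1 ⇒ step 2: DDCBAA ⇒ AA·AA·CB·DD·CB·CB
    A ↦ CB
    B ↦ DD
    C ↦ CB
    D ↦ AA

A->CB, B->DD, C->CB, D->AA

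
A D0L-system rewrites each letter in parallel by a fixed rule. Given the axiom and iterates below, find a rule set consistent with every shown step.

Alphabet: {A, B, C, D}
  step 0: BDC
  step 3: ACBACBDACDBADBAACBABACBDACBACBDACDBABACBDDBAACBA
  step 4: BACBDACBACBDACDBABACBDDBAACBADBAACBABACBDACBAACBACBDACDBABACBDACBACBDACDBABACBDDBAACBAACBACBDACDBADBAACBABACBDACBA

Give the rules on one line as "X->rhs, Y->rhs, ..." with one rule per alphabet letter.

A->BA, B->AC, C->CBD, D->DBA

  step 3 ⇒ step 4: ACBACBDACDBADBAACBABACBDACBACBDACDBABACBDDBAACBA ⇒ BA·CBD·AC·BA·CBD·AC·DBA·BA·CBD·DBA·AC·BA·DBA·AC·BA·BA·CBD·AC·BA·AC·BA·CBD·AC·DBA·BA·CBD·AC·BA·CBD·AC·DBA·BA·CBD·DBA·AC·BA·AC·BA·CBD·AC·DBA·DBA·AC·BA·BA·CBD·AC·BA
    A ↦ BA
    B ↦ AC
    C ↦ CBD
    D ↦ DBA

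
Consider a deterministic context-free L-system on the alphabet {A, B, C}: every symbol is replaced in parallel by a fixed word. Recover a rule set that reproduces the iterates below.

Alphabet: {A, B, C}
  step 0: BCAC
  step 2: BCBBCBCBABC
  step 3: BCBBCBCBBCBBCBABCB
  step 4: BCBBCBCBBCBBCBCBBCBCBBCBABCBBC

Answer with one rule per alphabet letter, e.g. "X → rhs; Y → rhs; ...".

  step 3 ⇒ step 4: BCBBCBCBBCBBCBABCB ⇒ BC·B·BC·BC·B·BC·B·BC·BC·B·BC·BC·B·BC·BA·BC·B·BC
    A ↦ BA
    B ↦ BC
    C ↦ B

A->BA, B->BC, C->B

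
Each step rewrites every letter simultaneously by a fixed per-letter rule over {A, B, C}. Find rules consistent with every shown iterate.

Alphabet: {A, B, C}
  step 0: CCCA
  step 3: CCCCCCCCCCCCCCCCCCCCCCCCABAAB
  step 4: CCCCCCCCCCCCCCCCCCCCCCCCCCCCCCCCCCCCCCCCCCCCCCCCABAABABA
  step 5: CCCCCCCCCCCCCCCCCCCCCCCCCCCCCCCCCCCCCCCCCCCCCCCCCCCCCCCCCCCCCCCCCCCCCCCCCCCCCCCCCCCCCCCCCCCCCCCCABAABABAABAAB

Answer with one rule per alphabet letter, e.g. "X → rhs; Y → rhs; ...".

A->AB, B->A, C->CC

  step 4 ⇒ step 5: CCCCCCCCCCCCCCCCCCCCCCCCCCCCCCCCCCCCCCCCCCCCCCCCABAABABA ⇒ CC·CC·CC·CC·CC·CC·CC·CC·CC·CC·CC·CC·CC·CC·CC·CC·CC·CC·CC·CC·CC·CC·CC·CC·CC·CC·CC·CC·CC·CC·CC·CC·CC·CC·CC·CC·CC·CC·CC·CC·CC·CC·CC·CC·CC·CC·CC·CC·AB·A·AB·AB·A·AB·A·AB
    A ↦ AB
    B ↦ A
    C ↦ CC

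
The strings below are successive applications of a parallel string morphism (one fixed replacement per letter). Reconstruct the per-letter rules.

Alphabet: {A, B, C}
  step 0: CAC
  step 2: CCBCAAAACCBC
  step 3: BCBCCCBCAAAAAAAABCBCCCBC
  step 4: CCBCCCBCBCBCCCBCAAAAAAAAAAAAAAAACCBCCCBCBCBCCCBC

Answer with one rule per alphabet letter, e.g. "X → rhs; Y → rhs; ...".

A->AA, B->CC, C->BC

  step 3 ⇒ step 4: BCBCCCBCAAAAAAAABCBCCCBC ⇒ CC·BC·CC·BC·BC·BC·CC·BC·AA·AA·AA·AA·AA·AA·AA·AA·CC·BC·CC·BC·BC·BC·CC·BC
    A ↦ AA
    B ↦ CC
    C ↦ BC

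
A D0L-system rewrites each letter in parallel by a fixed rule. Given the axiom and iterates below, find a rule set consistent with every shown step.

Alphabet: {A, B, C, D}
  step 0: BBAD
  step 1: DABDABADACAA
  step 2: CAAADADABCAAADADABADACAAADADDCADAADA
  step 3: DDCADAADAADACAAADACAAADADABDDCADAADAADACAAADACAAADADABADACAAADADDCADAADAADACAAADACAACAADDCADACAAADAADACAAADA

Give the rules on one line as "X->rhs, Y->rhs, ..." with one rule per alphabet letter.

A->ADA, B->DAB, C->DDC, D->CAA

  step 2 ⇒ step 3: CAAADADABCAAADADABADACAAADADDCADAADA ⇒ DDC·ADA·ADA·ADA·CAA·ADA·CAA·ADA·DAB·DDC·ADA·ADA·ADA·CAA·ADA·CAA·ADA·DAB·ADA·CAA·ADA·DDC·ADA·ADA·ADA·CAA·ADA·CAA·CAA·DDC·ADA·CAA·ADA·ADA·CAA·ADA
    A ↦ ADA
    B ↦ DAB
    C ↦ DDC
    D ↦ CAA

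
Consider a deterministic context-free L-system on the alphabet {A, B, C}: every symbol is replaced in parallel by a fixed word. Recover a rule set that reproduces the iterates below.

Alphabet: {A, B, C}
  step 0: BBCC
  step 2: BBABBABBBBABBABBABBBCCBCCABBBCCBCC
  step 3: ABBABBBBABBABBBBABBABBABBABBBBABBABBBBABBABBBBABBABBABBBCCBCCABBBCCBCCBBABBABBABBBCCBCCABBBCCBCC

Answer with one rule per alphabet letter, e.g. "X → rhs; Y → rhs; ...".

  step 2 ⇒ step 3: BBABBABBBBABBABBABBBCCBCCABBBCCBCC ⇒ ABB·ABB·BB·ABB·ABB·BB·ABB·ABB·ABB·ABB·BB·ABB·ABB·BB·ABB·ABB·BB·ABB·ABB·ABB·BCC·BCC·ABB·BCC·BCC·BB·ABB·ABB·ABB·BCC·BCC·ABB·BCC·BCC
    A ↦ BB
    B ↦ ABB
    C ↦ BCC

A->BB, B->ABB, C->BCC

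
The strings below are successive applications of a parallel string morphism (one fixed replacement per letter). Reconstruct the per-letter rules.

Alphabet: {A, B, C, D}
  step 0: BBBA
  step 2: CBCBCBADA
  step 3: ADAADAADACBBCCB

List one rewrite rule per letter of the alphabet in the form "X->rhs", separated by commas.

  step 2 ⇒ step 3: CBCBCBADA ⇒ AD·A·AD·A·AD·A·CB·BC·CB
    A ↦ CB
    B ↦ A
    C ↦ AD
    D ↦ BC

A->CB, B->A, C->AD, D->BC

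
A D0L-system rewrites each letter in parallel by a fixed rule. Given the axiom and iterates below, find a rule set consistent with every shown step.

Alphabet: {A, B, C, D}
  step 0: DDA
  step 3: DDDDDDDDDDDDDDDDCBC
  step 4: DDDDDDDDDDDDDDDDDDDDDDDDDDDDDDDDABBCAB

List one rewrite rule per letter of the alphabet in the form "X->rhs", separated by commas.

A->C, B->BC, C->AB, D->DD

  step 3 ⇒ step 4: DDDDDDDDDDDDDDDDCBC ⇒ DD·DD·DD·DD·DD·DD·DD·DD·DD·DD·DD·DD·DD·DD·DD·DD·AB·BC·AB
    B ↦ BC
    C ↦ AB
    D ↦ DD
    A ↦ C  (constrained at step 0)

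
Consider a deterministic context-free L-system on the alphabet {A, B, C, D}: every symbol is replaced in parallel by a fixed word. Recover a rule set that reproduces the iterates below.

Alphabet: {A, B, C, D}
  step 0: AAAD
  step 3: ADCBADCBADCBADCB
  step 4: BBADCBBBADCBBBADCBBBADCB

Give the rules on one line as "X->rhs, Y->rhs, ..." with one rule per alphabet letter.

A->B, B->CB, C->AD, D->B

  step 3 ⇒ step 4: ADCBADCBADCBADCB ⇒ B·B·AD·CB·B·B·AD·CB·B·B·AD·CB·B·B·AD·CB
    A ↦ B
    B ↦ CB
    C ↦ AD
    D ↦ B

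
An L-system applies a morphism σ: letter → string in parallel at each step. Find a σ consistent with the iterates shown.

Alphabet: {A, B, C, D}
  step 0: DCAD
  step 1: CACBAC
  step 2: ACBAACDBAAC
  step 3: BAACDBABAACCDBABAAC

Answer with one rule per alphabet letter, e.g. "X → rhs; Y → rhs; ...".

A->BA, B->D, C->AC, D->C

  step 2 ⇒ step 3: ACBAACDBAAC ⇒ BA·AC·D·BA·BA·AC·C·D·BA·BA·AC
    A ↦ BA
    B ↦ D
    C ↦ AC
    D ↦ C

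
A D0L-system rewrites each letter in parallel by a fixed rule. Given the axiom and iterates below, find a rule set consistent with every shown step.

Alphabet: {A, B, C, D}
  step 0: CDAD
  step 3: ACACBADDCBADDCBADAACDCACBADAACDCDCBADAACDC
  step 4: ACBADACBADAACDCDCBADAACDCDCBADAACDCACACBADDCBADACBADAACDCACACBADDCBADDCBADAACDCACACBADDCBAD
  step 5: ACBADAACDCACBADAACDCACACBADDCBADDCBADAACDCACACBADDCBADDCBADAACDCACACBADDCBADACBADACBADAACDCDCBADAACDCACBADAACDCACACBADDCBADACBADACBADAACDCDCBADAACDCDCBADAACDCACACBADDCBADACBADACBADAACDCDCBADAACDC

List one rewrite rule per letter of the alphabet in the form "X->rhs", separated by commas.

  step 4 ⇒ step 5: ACBADACBADAACDCDCBADAACDCDCBADAACDCACACBADDCBADACBADAACDCACACBADDCBADDCBADAACDCACACBADDCBAD ⇒ AC·BAD·A·AC·DC·AC·BAD·A·AC·DC·AC·AC·BAD·DC·BAD·DC·BAD·A·AC·DC·AC·AC·BAD·DC·BAD·DC·BAD·A·AC·DC·AC·AC·BAD·DC·BAD·AC·BAD·AC·BAD·A·AC·DC·DC·BAD·A·AC·DC·AC·BAD·A·AC·DC·AC·AC·BAD·DC·BAD·AC·BAD·AC·BAD·A·AC·DC·DC·BAD·A·AC·DC·DC·BAD·A·AC·DC·AC·AC·BAD·DC·BAD·AC·BAD·AC·BAD·A·AC·DC·DC·BAD·A·AC·DC
    A ↦ AC
    B ↦ A
    C ↦ BAD
    D ↦ DC

A->AC, B->A, C->BAD, D->DC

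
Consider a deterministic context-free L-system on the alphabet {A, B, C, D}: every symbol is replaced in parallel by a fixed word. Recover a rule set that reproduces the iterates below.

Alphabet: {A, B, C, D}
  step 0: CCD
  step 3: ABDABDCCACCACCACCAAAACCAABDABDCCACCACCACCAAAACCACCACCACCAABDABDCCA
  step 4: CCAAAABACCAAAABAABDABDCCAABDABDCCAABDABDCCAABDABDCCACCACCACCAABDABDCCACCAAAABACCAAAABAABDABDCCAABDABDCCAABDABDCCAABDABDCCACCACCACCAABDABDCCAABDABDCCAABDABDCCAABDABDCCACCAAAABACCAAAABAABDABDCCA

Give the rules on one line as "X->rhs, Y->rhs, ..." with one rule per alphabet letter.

  step 3 ⇒ step 4: ABDABDCCACCACCACCAAAACCAABDABDCCACCACCACCAAAACCACCACCACCAABDABDCCA ⇒ CCA·AAA·BA·CCA·AAA·BA·ABD·ABD·CCA·ABD·ABD·CCA·ABD·ABD·CCA·ABD·ABD·CCA·CCA·CCA·CCA·ABD·ABD·CCA·CCA·AAA·BA·CCA·AAA·BA·ABD·ABD·CCA·ABD·ABD·CCA·ABD·ABD·CCA·ABD·ABD·CCA·CCA·CCA·CCA·ABD·ABD·CCA·ABD·ABD·CCA·ABD·ABD·CCA·ABD·ABD·CCA·CCA·AAA·BA·CCA·AAA·BA·ABD·ABD·CCA
    A ↦ CCA
    B ↦ AAA
    C ↦ ABD
    D ↦ BA

A->CCA, B->AAA, C->ABD, D->BA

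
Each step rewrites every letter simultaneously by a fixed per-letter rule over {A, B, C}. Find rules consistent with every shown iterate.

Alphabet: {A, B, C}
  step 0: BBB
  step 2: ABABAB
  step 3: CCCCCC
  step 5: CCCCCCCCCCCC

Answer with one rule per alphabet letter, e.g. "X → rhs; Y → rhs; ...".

A->C, B->C, C->AB

  step 2 ⇒ step 3: ABABAB ⇒ C·C·C·C·C·C
    A ↦ C
    B ↦ C
    C ↦ AB  (constrained at step 3)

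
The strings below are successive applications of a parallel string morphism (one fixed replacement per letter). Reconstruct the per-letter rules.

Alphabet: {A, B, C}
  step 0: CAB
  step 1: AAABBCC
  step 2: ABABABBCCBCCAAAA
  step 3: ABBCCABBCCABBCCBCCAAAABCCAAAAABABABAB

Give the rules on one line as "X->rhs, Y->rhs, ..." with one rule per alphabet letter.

A->AB, B->BCC, C->AA

  step 2 ⇒ step 3: ABABABBCCBCCAAAA ⇒ AB·BCC·AB·BCC·AB·BCC·BCC·AA·AA·BCC·AA·AA·AB·AB·AB·AB
    A ↦ AB
    B ↦ BCC
    C ↦ AA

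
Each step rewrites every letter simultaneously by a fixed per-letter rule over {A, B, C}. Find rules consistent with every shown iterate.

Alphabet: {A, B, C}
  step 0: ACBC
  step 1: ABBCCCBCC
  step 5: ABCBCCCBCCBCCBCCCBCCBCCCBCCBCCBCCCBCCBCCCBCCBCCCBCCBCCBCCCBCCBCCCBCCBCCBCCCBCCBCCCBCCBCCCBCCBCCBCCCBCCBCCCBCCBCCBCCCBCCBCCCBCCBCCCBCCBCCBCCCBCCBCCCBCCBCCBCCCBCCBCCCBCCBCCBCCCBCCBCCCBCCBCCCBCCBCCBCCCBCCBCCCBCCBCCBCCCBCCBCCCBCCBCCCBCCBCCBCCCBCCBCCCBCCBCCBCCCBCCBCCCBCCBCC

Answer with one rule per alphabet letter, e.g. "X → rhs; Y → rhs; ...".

A->AB, B->C, C->BCC

  step 0 ⇒ step 1: ACBC ⇒ AB·BCC·C·BCC
    A ↦ AB
    B ↦ C
    C ↦ BCC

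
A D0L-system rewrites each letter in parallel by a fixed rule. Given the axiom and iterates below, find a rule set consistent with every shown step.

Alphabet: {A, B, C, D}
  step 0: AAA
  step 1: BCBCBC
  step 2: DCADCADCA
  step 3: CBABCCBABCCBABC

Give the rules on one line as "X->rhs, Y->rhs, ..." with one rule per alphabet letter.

A->BC, B->DC, C->A, D->CB

  step 2 ⇒ step 3: DCADCADCA ⇒ CB·A·BC·CB·A·BC·CB·A·BC
    A ↦ BC
    C ↦ A
    D ↦ CB
  step 1 ⇒ step 2: BCBCBC ⇒ DC·A·DC·A·DC·A
    B ↦ DC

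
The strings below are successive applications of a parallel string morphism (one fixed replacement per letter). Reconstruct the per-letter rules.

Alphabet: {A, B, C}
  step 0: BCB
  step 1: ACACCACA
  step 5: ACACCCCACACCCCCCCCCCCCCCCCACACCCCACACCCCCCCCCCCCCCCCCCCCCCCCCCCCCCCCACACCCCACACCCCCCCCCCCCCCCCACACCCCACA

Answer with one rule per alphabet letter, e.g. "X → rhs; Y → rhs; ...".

A->B, B->ACA, C->CC

  step 0 ⇒ step 1: BCB ⇒ ACA·CC·ACA
    B ↦ ACA
    C ↦ CC
    A ↦ B  (constrained at step 1)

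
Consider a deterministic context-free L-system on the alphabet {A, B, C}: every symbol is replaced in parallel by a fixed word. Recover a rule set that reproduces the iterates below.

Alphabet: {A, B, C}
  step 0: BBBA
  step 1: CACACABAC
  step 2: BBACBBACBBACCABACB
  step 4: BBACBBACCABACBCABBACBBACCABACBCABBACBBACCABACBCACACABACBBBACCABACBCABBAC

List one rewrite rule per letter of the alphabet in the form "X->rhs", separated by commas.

A->BAC, B->CA, C->B

  step 1 ⇒ step 2: CACACABAC ⇒ B·BAC·B·BAC·B·BAC·CA·BAC·B
    A ↦ BAC
    B ↦ CA
    C ↦ B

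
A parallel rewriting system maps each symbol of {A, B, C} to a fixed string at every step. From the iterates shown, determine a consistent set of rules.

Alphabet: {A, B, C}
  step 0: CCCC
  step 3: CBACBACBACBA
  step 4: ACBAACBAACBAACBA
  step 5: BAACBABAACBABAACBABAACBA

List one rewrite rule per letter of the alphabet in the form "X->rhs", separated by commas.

A->BA, B->C, C->A

  step 4 ⇒ step 5: ACBAACBAACBAACBA ⇒ BA·A·C·BA·BA·A·C·BA·BA·A·C·BA·BA·A·C·BA
    A ↦ BA
    B ↦ C
    C ↦ A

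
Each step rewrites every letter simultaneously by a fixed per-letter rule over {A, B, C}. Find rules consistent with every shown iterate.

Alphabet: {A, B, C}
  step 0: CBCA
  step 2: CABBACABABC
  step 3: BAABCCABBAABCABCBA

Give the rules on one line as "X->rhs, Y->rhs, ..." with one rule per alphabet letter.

A->AB, B->C, C->BA

  step 2 ⇒ step 3: CABBACABABC ⇒ BA·AB·C·C·AB·BA·AB·C·AB·C·BA
    A ↦ AB
    B ↦ C
    C ↦ BA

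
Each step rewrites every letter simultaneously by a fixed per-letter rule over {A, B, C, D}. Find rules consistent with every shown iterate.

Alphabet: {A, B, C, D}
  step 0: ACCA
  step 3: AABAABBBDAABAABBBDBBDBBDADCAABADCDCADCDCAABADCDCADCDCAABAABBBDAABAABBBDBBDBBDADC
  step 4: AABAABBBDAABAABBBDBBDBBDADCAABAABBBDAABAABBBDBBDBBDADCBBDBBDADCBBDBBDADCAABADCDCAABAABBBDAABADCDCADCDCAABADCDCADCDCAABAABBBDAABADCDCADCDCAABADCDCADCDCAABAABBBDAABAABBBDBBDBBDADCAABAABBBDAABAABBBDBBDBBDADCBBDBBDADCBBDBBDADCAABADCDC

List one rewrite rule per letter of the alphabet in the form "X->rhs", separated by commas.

A->AAB, B->BBD, C->DC, D->ADC

  step 3 ⇒ step 4: AABAABBBDAABAABBBDBBDBBDADCAABADCDCADCDCAABADCDCADCDCAABAABBBDAABAABBBDBBDBBDADC ⇒ AAB·AAB·BBD·AAB·AAB·BBD·BBD·BBD·ADC·AAB·AAB·BBD·AAB·AAB·BBD·BBD·BBD·ADC·BBD·BBD·ADC·BBD·BBD·ADC·AAB·ADC·DC·AAB·AAB·BBD·AAB·ADC·DC·ADC·DC·AAB·ADC·DC·ADC·DC·AAB·AAB·BBD·AAB·ADC·DC·ADC·DC·AAB·ADC·DC·ADC·DC·AAB·AAB·BBD·AAB·AAB·BBD·BBD·BBD·ADC·AAB·AAB·BBD·AAB·AAB·BBD·BBD·BBD·ADC·BBD·BBD·ADC·BBD·BBD·ADC·AAB·ADC·DC
    A ↦ AAB
    B ↦ BBD
    C ↦ DC
    D ↦ ADC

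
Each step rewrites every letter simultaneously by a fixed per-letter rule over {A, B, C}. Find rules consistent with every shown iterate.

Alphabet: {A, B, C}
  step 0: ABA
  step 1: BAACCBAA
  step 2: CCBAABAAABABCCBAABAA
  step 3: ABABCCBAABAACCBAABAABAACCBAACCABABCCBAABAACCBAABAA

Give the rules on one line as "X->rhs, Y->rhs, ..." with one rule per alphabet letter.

A->BAA, B->CC, C->AB

  step 2 ⇒ step 3: CCBAABAAABABCCBAABAA ⇒ AB·AB·CC·BAA·BAA·CC·BAA·BAA·BAA·CC·BAA·CC·AB·AB·CC·BAA·BAA·CC·BAA·BAA
    A ↦ BAA
    B ↦ CC
    C ↦ AB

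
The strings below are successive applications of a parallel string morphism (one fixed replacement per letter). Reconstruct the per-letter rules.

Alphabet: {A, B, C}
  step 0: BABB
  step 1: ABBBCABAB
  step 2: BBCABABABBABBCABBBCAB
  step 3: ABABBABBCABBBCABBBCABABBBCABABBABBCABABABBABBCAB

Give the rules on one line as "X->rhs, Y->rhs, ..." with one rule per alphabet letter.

  step 2 ⇒ step 3: BBCABABABBABBCABBBCAB ⇒ AB·AB·BA·BBC·AB·BBC·AB·BBC·AB·AB·BBC·AB·AB·BA·BBC·AB·AB·AB·BA·BBC·AB
    A ↦ BBC
    B ↦ AB
    C ↦ BA

A->BBC, B->AB, C->BA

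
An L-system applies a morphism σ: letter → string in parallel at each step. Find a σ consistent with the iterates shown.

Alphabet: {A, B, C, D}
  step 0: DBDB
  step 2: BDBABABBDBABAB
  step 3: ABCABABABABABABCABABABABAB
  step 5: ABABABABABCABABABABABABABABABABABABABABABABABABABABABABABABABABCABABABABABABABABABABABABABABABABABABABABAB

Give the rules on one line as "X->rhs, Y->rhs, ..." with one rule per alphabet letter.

  step 2 ⇒ step 3: BDBABABBDBABAB ⇒ AB·C·AB·AB·AB·AB·AB·AB·C·AB·AB·AB·AB·AB
    A ↦ AB
    B ↦ AB
    D ↦ C
    C ↦ BDB  (constrained at step 3)

A->AB, B->AB, C->BDB, D->C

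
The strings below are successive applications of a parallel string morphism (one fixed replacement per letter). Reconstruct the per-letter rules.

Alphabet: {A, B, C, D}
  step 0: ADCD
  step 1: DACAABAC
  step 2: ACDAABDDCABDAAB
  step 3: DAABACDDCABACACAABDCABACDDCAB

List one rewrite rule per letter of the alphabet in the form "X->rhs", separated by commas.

  step 2 ⇒ step 3: ACDAABDDCABDAAB ⇒ D·AAB·AC·D·D·CAB·AC·AC·AAB·D·CAB·AC·D·D·CAB
    A ↦ D
    B ↦ CAB
    C ↦ AAB
    D ↦ AC

A->D, B->CAB, C->AAB, D->AC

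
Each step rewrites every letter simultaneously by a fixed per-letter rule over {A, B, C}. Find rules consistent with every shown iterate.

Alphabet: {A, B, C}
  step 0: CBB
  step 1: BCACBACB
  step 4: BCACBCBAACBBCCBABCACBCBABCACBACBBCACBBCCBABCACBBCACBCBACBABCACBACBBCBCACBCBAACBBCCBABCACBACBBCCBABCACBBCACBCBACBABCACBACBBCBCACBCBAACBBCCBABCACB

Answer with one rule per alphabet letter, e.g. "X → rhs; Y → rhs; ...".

  step 0 ⇒ step 1: CBB ⇒ BC·ACB·ACB
    B ↦ ACB
    C ↦ BC
    A ↦ CBA  (constrained at step 1)

A->CBA, B->ACB, C->BC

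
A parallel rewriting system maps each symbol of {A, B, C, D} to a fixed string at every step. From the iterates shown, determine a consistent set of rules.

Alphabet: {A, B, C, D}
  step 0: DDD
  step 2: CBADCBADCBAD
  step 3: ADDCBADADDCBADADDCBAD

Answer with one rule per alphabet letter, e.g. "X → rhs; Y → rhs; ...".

A->CB, B->D, C->AD, D->AD

  step 2 ⇒ step 3: CBADCBADCBAD ⇒ AD·D·CB·AD·AD·D·CB·AD·AD·D·CB·AD
    A ↦ CB
    B ↦ D
    C ↦ AD
    D ↦ AD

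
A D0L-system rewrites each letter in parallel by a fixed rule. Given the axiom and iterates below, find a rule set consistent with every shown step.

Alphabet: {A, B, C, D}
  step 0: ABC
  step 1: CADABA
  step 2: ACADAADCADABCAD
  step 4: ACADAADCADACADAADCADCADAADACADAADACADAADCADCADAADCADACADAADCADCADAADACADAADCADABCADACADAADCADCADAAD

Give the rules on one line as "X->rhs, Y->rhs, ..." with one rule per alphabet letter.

  step 1 ⇒ step 2: CADABA ⇒ A·CAD·AAD·CAD·AB·CAD
    A ↦ CAD
    B ↦ AB
    C ↦ A
    D ↦ AAD

A->CAD, B->AB, C->A, D->AAD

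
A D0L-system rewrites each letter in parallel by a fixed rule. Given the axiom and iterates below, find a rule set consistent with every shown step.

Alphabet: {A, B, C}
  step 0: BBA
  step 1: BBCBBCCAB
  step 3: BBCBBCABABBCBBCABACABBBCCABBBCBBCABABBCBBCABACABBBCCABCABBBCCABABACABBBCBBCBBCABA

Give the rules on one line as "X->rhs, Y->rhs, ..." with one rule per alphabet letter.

A->CAB, B->BBC, C->ABA

  step 0 ⇒ step 1: BBA ⇒ BBC·BBC·CAB
    A ↦ CAB
    B ↦ BBC
    C ↦ ABA  (constrained at step 1)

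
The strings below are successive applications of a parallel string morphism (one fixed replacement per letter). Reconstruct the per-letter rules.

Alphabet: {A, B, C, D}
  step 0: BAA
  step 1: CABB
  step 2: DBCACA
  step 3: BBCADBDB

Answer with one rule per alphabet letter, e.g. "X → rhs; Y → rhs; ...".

A->B, B->CA, C->D, D->BB

  step 2 ⇒ step 3: DBCACA ⇒ BB·CA·D·B·D·B
    A ↦ B
    B ↦ CA
    C ↦ D
    D ↦ BB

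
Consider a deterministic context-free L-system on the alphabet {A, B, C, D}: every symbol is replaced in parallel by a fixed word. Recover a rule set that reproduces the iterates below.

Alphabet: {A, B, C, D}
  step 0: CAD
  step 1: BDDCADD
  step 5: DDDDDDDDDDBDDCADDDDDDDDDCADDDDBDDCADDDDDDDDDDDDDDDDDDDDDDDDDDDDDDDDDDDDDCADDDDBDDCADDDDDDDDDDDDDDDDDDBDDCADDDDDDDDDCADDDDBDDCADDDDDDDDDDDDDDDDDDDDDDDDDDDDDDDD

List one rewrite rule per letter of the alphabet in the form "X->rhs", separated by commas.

  step 0 ⇒ step 1: CAD ⇒ BD·DCA·DD
    A ↦ DCA
    C ↦ BD
    D ↦ DD
    B ↦ DCA  (constrained at step 1)

A->DCA, B->DCA, C->BD, D->DD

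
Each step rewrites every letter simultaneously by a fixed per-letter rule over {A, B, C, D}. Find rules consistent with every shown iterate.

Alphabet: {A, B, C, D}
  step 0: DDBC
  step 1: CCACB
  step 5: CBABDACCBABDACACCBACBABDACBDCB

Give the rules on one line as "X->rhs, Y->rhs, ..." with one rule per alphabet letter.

  step 0 ⇒ step 1: DDBC ⇒ C·C·A·CB
    B ↦ A
    C ↦ CB
    D ↦ C
    A ↦ BD  (constrained at step 1)

A->BD, B->A, C->CB, D->C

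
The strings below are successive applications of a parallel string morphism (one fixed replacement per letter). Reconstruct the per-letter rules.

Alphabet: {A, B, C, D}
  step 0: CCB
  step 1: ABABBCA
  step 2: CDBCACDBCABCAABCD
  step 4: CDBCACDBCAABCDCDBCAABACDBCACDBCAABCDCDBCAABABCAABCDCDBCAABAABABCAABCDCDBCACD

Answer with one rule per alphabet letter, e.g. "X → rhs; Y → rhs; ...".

  step 1 ⇒ step 2: ABABBCA ⇒ CD·BCA·CD·BCA·BCA·AB·CD
    A ↦ CD
    B ↦ BCA
    C ↦ AB
    D ↦ A  (constrained at step 2)

A->CD, B->BCA, C->AB, D->A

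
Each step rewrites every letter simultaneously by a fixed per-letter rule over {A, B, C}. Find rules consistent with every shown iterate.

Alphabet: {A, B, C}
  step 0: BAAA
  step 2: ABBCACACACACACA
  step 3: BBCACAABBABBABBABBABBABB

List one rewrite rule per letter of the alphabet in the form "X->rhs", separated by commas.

A->BB, B->CA, C->A

  step 2 ⇒ step 3: ABBCACACACACACA ⇒ BB·CA·CA·A·BB·A·BB·A·BB·A·BB·A·BB·A·BB
    A ↦ BB
    B ↦ CA
    C ↦ A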